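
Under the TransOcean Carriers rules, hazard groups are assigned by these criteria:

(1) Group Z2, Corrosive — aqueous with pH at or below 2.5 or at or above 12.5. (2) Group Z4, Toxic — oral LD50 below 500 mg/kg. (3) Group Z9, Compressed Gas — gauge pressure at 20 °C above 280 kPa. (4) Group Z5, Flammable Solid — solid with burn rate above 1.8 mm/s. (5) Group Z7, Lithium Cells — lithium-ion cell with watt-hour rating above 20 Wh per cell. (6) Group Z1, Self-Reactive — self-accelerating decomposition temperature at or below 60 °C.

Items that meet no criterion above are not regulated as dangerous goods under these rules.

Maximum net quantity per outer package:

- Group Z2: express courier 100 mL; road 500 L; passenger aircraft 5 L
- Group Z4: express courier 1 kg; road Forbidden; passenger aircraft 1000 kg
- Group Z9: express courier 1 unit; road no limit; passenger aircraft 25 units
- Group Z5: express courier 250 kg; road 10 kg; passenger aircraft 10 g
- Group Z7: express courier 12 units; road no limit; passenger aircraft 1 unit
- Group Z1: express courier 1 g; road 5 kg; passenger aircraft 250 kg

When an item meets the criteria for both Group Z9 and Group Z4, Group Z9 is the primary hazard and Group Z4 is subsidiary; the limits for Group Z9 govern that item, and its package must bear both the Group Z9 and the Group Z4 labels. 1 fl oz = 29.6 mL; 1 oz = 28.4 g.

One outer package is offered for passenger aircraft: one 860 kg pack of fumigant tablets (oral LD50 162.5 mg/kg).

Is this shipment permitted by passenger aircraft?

Yes

With oral LD50 162.5 mg/kg (< 500 mg/kg), the fumigant tablets fall in Group Z4.
Group Z4 quantity: 860 kg.
That is within the Group Z4 passenger aircraft limit of 1000 kg.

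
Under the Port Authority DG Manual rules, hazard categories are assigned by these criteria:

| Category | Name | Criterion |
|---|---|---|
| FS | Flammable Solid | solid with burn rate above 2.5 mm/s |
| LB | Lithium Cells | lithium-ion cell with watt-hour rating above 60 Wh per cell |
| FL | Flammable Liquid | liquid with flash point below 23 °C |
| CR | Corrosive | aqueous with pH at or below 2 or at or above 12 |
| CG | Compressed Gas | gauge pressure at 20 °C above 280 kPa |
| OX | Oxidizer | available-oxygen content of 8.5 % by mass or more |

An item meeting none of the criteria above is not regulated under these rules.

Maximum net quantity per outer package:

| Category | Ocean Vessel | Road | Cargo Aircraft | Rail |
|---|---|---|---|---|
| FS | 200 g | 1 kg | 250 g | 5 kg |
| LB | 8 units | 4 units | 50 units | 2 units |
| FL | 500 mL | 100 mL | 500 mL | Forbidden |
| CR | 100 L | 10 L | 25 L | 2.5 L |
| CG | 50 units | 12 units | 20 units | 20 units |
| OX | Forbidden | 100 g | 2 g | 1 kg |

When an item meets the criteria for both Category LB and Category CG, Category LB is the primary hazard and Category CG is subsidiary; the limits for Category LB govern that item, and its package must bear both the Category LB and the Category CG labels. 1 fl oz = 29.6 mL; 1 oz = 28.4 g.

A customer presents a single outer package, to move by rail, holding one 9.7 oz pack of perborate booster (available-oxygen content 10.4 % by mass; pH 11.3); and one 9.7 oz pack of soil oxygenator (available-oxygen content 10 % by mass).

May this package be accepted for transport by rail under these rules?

Available-oxygen content 10.4 % by mass meets the Category OX criterion (Oxidizer), so the perborate booster is Category OX.
Available-oxygen content 10 % by mass meets the Category OX criterion (Oxidizer), so the soil oxygenator is Category OX.
Total Category OX: (one 9.7 oz pack = 275.48 g) + (one 9.7 oz pack = 275.48 g) = 550.96 g.
550.96 g is within the rail limit of 1 kg for Category OX.

Yes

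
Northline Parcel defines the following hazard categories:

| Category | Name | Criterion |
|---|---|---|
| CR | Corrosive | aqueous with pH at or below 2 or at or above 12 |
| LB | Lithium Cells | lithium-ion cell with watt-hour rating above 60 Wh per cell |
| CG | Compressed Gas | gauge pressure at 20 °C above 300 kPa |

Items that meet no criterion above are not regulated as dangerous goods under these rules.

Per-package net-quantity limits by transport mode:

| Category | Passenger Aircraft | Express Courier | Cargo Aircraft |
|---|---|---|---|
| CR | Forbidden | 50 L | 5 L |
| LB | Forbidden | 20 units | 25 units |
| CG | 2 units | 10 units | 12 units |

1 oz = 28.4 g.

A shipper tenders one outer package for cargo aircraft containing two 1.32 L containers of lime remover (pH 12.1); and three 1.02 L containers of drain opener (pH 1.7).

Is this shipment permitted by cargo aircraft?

No

Lime remover: pH 12.1 ≥ 12 → Category CR (Corrosive).
With pH 1.7 (≤ 2), the drain opener falls in Category CR.
Total Category CR: (two 1.32 L containers = 2.64 L) + (three 1.02 L containers = 3.06 L) = 5.7 L.
That exceeds the Category CR cargo aircraft limit of 5 L.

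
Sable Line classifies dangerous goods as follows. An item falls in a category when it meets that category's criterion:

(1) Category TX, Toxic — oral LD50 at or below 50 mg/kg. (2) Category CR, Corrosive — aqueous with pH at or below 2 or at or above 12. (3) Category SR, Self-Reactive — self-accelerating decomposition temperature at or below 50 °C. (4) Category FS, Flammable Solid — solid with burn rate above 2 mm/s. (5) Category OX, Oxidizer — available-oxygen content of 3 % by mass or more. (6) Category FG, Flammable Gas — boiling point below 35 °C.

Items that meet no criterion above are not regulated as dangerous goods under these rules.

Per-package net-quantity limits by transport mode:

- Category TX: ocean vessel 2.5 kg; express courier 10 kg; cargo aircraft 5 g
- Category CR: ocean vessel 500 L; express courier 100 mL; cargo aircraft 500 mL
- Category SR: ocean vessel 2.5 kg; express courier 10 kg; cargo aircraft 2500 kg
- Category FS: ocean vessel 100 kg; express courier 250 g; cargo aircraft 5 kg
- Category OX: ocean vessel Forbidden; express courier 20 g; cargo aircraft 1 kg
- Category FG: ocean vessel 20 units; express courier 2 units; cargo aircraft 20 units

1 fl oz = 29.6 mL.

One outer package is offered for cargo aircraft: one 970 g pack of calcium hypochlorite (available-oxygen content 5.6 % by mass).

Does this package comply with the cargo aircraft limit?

Yes

Available-oxygen content 5.6 % by mass meets the Category OX criterion (Oxidizer), so the calcium hypochlorite is Category OX.
Category OX quantity: 970 g.
That is within the Category OX cargo aircraft limit of 1 kg.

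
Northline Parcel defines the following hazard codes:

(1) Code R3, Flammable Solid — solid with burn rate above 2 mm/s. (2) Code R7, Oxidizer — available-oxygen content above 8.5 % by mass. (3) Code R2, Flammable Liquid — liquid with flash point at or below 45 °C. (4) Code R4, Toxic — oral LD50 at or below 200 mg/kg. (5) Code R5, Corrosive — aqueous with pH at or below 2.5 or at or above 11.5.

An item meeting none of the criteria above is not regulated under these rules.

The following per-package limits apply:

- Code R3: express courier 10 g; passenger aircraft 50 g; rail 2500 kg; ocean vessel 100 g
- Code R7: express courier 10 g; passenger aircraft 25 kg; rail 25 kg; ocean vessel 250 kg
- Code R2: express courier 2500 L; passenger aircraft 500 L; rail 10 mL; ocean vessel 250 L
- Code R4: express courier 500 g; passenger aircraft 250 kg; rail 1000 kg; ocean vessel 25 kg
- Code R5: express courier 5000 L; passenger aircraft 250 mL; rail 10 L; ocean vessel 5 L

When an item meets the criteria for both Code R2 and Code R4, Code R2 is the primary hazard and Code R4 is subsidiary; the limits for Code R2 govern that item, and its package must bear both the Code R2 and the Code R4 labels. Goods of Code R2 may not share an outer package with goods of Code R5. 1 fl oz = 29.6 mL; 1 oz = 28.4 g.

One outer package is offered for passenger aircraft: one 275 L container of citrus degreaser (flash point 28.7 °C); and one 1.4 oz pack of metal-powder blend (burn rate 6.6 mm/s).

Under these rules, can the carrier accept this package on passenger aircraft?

Yes

Flash point 28.7 °C meets the Code R2 criterion (Flammable Liquid), so the citrus degreaser is Code R2.
With burn rate 6.6 mm/s (> 2 mm/s), the metal-powder blend falls in Code R3.
Code R2 quantity: 275 L.
That is within the Code R2 passenger aircraft limit of 500 L.
Code R3 quantity: one 1.4 oz pack = 39.76 g.
That is within the Code R3 passenger aircraft limit of 50 g.
The segregation rule (Code R2 with Code R5) does not apply to Code R2 with Code R3.
Every hazard code is within its passenger aircraft limit and no segregation rule is violated.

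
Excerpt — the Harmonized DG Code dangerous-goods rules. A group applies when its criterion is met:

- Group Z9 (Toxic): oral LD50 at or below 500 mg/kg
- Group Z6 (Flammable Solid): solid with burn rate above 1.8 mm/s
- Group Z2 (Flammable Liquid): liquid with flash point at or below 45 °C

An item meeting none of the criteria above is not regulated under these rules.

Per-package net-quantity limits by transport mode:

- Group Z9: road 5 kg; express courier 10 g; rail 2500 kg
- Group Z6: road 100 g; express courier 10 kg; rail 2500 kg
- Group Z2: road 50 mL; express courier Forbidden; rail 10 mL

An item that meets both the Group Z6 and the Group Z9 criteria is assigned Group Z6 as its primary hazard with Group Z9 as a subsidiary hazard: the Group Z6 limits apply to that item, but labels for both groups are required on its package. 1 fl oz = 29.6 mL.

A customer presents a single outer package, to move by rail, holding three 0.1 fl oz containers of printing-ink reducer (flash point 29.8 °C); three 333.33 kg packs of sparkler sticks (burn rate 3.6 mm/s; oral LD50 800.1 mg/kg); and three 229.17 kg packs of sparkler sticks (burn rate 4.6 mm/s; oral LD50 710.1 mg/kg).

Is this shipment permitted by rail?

Printing-ink reducer: flash point 29.8 °C ≤ 45 °C → Group Z2 (Flammable Liquid).
Burn rate 3.6 mm/s meets the Group Z6 criterion (Flammable Solid), so the sparkler sticks are Group Z6.
The sparkler sticks have burn rate 4.6 mm/s, which is > 1.8 mm/s, so they are Group Z6 (Flammable Solid).
Total Group Z6: (three 333.33 kg packs = 999.99 kg) + (three 229.17 kg packs = 687.51 kg) = 1687.5 kg.
1687.5 kg is within the rail limit of 2500 kg for Group Z6.
Group Z2 quantity: three 0.1 fl oz containers = 8.88 mL.
8.88 mL ≤ 10 mL (rail limit, Group Z2) — within limit.
Every hazard group is within its rail limit and no segregation rule is violated.

Yes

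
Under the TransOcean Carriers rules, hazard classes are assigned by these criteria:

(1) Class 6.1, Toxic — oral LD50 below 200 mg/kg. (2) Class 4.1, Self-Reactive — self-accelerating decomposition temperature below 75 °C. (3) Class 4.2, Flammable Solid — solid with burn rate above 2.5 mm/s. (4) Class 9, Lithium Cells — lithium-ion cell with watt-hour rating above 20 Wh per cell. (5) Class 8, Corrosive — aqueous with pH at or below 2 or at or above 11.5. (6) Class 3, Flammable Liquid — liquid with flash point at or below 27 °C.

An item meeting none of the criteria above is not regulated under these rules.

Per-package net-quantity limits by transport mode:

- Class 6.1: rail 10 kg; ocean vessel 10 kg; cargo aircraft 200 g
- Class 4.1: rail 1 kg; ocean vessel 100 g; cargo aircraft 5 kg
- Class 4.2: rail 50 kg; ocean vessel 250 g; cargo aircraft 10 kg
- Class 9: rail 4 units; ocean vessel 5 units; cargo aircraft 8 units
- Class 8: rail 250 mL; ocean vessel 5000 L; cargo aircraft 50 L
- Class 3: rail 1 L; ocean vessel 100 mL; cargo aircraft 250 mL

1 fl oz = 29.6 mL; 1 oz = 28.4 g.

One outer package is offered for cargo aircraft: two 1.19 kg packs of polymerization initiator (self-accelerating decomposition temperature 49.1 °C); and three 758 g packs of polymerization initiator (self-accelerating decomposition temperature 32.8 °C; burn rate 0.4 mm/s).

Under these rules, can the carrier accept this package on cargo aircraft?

Yes

With self-accelerating decomposition temperature 49.1 °C (< 75 °C), the polymerization initiator falls in Class 4.1.
The polymerization initiator has self-accelerating decomposition temperature 32.8 °C, which is < 75 °C, so it is Class 4.1 (Self-Reactive).
Class 4.1 net quantity: (two 1.19 kg packs = 2.38 kg) + (three 758 g packs = 2.274 kg) = 4.654 kg.
4.654 kg ≤ 5 kg (cargo aircraft limit, Class 4.1) — within limit.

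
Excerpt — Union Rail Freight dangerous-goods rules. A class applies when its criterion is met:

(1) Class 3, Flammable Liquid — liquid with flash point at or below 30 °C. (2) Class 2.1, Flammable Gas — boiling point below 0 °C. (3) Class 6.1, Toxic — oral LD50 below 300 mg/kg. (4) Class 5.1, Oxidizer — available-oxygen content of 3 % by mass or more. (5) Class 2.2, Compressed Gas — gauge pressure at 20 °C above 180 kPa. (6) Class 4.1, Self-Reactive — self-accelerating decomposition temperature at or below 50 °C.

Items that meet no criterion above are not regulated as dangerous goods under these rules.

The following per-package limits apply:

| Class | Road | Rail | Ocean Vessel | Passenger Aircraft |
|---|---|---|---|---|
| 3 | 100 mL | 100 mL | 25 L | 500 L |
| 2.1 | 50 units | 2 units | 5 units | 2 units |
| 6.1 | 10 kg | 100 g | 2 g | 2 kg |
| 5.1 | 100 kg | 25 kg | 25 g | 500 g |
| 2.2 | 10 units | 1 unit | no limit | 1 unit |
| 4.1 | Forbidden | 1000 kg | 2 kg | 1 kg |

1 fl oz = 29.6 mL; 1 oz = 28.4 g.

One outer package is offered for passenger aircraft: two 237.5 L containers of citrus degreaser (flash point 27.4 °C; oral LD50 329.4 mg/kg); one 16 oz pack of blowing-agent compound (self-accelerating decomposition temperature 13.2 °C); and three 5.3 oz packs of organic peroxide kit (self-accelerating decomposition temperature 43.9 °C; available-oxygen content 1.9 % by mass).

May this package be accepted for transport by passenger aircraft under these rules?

Yes

The citrus degreaser has flash point 27.4 °C, which is ≤ 30 °C, so it is Class 3 (Flammable Liquid).
Self-accelerating decomposition temperature 13.2 °C meets the Class 4.1 criterion (Self-Reactive), so the blowing-agent compound is Class 4.1.
With self-accelerating decomposition temperature 43.9 °C (≤ 50 °C), the organic peroxide kit falls in Class 4.1.
Total Class 4.1: (one 16 oz pack = 454.4 g) + (three 5.3 oz packs = 451.56 g) = 905.96 g.
905.96 g is within the passenger aircraft limit of 1 kg for Class 4.1.
Class 3 quantity: two 237.5 L containers = 475 L.
475 L is within the passenger aircraft limit of 500 L for Class 3.
Every hazard class is within its passenger aircraft limit and no segregation rule is violated.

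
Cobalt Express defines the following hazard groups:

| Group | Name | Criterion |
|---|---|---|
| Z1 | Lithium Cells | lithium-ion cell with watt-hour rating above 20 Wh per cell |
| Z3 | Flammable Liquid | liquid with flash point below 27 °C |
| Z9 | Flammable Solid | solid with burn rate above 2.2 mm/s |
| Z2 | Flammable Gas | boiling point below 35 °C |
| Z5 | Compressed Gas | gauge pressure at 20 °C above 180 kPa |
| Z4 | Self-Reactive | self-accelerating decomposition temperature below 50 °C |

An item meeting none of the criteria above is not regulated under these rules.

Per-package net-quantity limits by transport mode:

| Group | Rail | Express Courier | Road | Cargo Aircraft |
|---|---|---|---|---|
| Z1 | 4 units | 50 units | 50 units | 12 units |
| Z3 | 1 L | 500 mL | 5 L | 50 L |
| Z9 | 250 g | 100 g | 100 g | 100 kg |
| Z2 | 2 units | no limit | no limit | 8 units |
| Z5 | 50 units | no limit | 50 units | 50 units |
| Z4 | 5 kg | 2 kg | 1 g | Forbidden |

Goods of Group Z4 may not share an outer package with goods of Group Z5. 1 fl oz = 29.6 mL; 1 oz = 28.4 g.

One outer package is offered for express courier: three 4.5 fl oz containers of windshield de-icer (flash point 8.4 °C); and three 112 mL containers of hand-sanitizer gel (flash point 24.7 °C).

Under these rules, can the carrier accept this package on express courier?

Windshield de-icer: flash point 8.4 °C < 27 °C → Group Z3 (Flammable Liquid).
The hand-sanitizer gel has flash point 24.7 °C, which is < 27 °C, so it is Group Z3 (Flammable Liquid).
Group Z3 net quantity: (three 4.5 fl oz containers = 399.6 mL) + (three 112 mL containers = 336 mL) = 735.6 mL.
That exceeds the Group Z3 express courier limit of 500 mL.

No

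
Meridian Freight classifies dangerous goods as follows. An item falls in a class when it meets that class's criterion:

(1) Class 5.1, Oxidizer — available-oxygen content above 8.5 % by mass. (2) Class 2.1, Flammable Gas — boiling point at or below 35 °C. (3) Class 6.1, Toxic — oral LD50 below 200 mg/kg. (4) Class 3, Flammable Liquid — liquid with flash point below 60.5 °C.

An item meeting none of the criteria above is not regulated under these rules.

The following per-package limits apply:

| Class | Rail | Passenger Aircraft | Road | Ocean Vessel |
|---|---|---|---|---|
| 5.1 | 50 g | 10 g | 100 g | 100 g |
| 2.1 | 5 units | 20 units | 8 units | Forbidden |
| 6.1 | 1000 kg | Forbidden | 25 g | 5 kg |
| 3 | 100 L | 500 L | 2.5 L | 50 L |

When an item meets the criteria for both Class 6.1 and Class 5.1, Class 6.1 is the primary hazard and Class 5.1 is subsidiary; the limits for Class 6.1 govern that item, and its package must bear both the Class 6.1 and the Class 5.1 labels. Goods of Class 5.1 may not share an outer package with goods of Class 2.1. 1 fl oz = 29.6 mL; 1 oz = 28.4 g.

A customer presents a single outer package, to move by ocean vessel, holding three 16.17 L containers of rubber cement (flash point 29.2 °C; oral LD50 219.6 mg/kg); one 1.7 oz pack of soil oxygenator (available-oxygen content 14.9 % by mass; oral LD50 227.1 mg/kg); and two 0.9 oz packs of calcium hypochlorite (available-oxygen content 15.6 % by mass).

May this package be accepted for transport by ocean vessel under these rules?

Yes

Rubber cement: flash point 29.2 °C < 60.5 °C → Class 3 (Flammable Liquid).
With available-oxygen content 14.9 % by mass (> 8.5 % by mass), the soil oxygenator falls in Class 5.1.
With available-oxygen content 15.6 % by mass (> 8.5 % by mass), the calcium hypochlorite falls in Class 5.1.
Total Class 5.1: (one 1.7 oz pack = 48.28 g) + (two 0.9 oz packs = 51.12 g) = 99.4 g.
That is within the Class 5.1 ocean vessel limit of 100 g.
Class 3 quantity: three 16.17 L containers = 48.51 L.
48.51 L is within the ocean vessel limit of 50 L for Class 3.
The segregation rule (Class 5.1 with Class 2.1) does not apply to Class 5.1 with Class 3.
Every hazard class is within its ocean vessel limit and no segregation rule is violated.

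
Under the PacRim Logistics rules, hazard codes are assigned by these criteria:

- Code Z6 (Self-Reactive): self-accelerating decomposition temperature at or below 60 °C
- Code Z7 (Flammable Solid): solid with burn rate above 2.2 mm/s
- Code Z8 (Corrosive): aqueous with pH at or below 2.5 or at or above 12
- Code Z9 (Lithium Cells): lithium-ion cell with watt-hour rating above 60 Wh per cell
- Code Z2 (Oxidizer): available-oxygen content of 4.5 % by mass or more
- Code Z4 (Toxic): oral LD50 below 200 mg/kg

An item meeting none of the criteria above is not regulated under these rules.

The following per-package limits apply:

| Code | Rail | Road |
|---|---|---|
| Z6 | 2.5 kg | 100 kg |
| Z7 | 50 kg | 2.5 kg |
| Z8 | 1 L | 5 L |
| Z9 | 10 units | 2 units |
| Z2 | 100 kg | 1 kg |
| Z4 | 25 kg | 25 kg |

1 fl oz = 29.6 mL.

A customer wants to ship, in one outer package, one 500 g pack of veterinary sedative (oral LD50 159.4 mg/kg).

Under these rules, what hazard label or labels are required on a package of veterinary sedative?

Code Z4

Oral LD50 159.4 mg/kg meets the Code Z4 criterion (Toxic), so the veterinary sedative is Code Z4.
Only the Code Z4 label is required.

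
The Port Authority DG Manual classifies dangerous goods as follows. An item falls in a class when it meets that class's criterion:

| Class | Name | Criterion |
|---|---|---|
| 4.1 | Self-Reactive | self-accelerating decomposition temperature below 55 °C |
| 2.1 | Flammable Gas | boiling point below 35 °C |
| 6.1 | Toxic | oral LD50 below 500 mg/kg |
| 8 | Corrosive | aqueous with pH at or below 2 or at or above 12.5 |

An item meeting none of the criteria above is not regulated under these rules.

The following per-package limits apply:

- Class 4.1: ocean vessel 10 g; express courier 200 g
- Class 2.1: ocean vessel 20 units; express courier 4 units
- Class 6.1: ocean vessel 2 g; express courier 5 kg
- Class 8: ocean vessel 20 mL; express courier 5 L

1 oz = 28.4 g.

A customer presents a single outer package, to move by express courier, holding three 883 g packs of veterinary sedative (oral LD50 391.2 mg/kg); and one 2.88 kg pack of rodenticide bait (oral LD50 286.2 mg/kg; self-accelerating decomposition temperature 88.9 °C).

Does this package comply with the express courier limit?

Oral LD50 391.2 mg/kg meets the Class 6.1 criterion (Toxic), so the veterinary sedative is Class 6.1.
The rodenticide bait has oral LD50 286.2 mg/kg, which is < 500 mg/kg, so it is Class 6.1 (Toxic).
Class 6.1 net quantity: (three 883 g packs = 2.649 kg) + 2.88 kg = 5.529 kg.
5.529 kg > 5 kg (express courier limit, Class 6.1) — over the limit.

No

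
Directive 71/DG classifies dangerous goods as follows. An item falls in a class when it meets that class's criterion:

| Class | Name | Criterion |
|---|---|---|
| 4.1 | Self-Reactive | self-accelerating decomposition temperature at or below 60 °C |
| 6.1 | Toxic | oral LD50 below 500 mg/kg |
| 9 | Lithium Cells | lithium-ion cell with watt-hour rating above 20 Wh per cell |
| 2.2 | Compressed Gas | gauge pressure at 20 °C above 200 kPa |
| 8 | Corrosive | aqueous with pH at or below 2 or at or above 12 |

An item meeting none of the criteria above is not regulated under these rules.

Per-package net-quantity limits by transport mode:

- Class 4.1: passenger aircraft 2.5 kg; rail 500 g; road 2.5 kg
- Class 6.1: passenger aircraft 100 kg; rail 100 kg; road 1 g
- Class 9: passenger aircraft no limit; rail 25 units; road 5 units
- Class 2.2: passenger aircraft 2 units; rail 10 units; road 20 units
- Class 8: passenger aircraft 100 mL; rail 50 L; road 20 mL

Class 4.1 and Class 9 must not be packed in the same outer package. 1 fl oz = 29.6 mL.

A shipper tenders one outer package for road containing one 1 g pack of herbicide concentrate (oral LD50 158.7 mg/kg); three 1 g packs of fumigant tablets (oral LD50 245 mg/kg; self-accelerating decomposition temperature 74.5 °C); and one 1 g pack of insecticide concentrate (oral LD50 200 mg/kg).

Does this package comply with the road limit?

With oral LD50 158.7 mg/kg (< 500 mg/kg), the herbicide concentrate falls in Class 6.1.
With oral LD50 245 mg/kg (< 500 mg/kg), the fumigant tablets fall in Class 6.1.
With oral LD50 200 mg/kg (< 500 mg/kg), the insecticide concentrate falls in Class 6.1.
Total Class 6.1: 1 g + (three 1 g packs = 3 g) + 1 g = 5 g.
That exceeds the Class 6.1 road limit of 1 g.

No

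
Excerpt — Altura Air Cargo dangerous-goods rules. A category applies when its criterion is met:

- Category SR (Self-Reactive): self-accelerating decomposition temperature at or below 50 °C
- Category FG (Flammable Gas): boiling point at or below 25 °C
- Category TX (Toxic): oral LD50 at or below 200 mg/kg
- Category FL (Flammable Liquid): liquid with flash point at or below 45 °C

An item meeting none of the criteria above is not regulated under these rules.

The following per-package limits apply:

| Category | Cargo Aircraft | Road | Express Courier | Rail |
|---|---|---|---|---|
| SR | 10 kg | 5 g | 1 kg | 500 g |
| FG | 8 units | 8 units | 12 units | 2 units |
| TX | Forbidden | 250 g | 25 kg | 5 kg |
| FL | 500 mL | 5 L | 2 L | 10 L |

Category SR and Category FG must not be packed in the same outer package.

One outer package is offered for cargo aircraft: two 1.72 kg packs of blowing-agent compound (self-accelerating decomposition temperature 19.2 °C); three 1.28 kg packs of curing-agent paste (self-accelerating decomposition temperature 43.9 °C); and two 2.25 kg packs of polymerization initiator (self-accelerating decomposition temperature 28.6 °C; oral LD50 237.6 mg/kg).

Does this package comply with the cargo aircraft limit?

No

Self-accelerating decomposition temperature 19.2 °C meets the Category SR criterion (Self-Reactive), so the blowing-agent compound is Category SR.
Self-accelerating decomposition temperature 43.9 °C meets the Category SR criterion (Self-Reactive), so the curing-agent paste is Category SR.
The polymerization initiator has self-accelerating decomposition temperature 28.6 °C, which is ≤ 50 °C, so it is Category SR (Self-Reactive).
Total Category SR: (two 1.72 kg packs = 3.44 kg) + (three 1.28 kg packs = 3.84 kg) + (two 2.25 kg packs = 4.5 kg) = 11.78 kg.
That exceeds the Category SR cargo aircraft limit of 10 kg.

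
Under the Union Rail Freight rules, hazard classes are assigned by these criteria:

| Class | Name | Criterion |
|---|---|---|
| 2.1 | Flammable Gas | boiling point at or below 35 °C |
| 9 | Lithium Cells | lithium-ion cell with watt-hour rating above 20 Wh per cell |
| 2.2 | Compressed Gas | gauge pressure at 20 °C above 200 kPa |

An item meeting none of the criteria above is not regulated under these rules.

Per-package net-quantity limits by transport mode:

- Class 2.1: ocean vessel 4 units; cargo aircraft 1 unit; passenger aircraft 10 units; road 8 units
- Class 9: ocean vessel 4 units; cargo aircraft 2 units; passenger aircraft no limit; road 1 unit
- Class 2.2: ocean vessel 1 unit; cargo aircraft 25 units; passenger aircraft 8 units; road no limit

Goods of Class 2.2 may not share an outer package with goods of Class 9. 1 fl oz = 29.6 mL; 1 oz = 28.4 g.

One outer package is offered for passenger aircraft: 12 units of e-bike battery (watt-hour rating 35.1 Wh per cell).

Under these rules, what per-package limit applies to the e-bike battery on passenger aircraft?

no limit

The e-bike battery has watt-hour rating 35.1 Wh per cell, which is > 20 Wh per cell, so it is Class 9 (Lithium Cells).
The passenger aircraft limit for Class 9 is no limit.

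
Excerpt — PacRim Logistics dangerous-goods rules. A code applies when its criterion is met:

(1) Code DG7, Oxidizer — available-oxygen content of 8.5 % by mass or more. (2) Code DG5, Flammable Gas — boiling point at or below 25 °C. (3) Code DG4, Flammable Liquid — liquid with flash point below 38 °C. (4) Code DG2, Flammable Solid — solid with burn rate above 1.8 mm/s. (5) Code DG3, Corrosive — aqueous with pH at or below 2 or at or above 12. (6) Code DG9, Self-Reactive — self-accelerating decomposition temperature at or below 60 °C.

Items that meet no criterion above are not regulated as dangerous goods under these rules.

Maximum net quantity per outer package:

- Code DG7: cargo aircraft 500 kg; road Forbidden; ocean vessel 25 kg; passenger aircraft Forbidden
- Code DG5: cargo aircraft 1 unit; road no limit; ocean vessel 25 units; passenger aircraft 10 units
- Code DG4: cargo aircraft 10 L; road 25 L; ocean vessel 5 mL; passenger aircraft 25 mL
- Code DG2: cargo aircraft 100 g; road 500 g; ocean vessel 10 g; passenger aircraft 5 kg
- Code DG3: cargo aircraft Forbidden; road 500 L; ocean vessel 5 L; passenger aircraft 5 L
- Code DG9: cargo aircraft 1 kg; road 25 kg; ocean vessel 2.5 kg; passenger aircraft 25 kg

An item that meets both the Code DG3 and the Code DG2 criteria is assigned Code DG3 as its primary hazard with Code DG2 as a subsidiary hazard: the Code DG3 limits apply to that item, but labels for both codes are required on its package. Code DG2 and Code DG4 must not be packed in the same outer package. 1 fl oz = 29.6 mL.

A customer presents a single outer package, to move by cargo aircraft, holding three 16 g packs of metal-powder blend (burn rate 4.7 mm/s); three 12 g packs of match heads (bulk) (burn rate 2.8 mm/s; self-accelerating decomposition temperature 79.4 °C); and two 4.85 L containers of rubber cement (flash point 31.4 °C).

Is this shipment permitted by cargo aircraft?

No

Metal-powder blend: burn rate 4.7 mm/s > 1.8 mm/s → Code DG2 (Flammable Solid).
The match heads (bulk) have burn rate 2.8 mm/s, which is > 1.8 mm/s, so they are Code DG2 (Flammable Solid).
Flash point 31.4 °C meets the Code DG4 criterion (Flammable Liquid), so the rubber cement is Code DG4.
Code DG2 net quantity: (three 16 g packs = 48 g) + (three 12 g packs = 36 g) = 84 g.
That is within the Code DG2 cargo aircraft limit of 100 g.
Code DG4 quantity: two 4.85 L containers = 9.7 L.
That is within the Code DG4 cargo aircraft limit of 10 L.
Code DG2 and Code DG4 may not share an outer package.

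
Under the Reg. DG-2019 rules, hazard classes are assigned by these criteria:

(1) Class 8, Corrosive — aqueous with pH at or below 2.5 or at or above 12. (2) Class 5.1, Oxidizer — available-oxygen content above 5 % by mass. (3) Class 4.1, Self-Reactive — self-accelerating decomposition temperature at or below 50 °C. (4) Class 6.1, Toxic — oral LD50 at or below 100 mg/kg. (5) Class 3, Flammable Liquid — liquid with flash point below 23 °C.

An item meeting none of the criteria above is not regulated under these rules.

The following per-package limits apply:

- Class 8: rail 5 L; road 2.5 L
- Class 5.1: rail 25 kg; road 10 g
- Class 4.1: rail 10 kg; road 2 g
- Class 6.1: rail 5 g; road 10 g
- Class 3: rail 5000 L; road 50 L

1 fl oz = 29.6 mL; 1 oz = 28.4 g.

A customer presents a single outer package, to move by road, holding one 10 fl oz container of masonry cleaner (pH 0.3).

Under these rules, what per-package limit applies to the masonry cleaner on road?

With pH 0.3 (≤ 2.5), the masonry cleaner falls in Class 8.
The road limit for Class 8 is 2.5 L.

2.5 L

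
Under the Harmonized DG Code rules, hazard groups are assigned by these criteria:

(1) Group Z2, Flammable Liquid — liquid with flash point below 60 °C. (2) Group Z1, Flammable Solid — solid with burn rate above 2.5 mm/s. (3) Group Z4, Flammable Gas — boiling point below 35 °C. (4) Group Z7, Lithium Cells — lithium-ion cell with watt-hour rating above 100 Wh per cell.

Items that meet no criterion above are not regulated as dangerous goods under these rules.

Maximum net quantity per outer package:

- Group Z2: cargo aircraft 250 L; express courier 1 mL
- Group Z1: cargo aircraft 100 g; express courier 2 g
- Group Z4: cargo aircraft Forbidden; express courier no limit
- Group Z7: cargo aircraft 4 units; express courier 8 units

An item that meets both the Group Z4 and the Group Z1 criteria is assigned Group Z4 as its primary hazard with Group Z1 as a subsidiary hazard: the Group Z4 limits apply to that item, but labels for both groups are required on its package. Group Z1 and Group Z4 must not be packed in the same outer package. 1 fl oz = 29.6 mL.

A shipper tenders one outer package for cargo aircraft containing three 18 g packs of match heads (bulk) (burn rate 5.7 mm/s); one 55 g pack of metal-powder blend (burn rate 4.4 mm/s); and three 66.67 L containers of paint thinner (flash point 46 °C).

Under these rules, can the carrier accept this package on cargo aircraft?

With burn rate 5.7 mm/s (> 2.5 mm/s), the match heads (bulk) fall in Group Z1.
Burn rate 4.4 mm/s meets the Group Z1 criterion (Flammable Solid), so the metal-powder blend is Group Z1.
The paint thinner has flash point 46 °C, which is < 60 °C, so it is Group Z2 (Flammable Liquid).
Total Group Z1: (three 18 g packs = 54 g) + 55 g = 109 g.
That exceeds the Group Z1 cargo aircraft limit of 100 g.
Group Z2 quantity: three 66.67 L containers = 200.01 L.
200.01 L ≤ 250 L (cargo aircraft limit, Group Z2) — within limit.
The segregation rule (Group Z1 with Group Z4) does not apply to Group Z1 with Group Z2.

No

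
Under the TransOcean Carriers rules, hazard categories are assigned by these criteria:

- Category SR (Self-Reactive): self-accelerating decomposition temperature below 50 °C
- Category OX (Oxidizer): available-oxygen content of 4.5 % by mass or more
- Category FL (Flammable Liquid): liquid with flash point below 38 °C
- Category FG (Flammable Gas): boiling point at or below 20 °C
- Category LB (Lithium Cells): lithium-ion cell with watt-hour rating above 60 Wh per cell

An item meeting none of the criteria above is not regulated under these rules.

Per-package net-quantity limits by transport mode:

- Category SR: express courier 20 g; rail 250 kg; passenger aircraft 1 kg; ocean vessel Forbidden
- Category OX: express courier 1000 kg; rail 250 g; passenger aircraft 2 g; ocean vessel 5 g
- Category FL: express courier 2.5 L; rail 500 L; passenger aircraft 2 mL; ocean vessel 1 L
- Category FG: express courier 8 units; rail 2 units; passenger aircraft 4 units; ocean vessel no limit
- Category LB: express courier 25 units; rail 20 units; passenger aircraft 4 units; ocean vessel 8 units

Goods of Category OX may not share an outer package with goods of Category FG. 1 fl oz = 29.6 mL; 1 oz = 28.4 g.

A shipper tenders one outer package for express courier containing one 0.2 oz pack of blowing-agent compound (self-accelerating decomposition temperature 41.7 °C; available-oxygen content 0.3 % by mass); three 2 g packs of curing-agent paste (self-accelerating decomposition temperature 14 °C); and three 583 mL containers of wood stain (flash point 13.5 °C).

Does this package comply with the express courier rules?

Self-accelerating decomposition temperature 41.7 °C meets the Category SR criterion (Self-Reactive), so the blowing-agent compound is Category SR.
The curing-agent paste has self-accelerating decomposition temperature 14 °C, which is < 50 °C, so it is Category SR (Self-Reactive).
With flash point 13.5 °C (< 38 °C), the wood stain falls in Category FL.
Category SR net quantity: (one 0.2 oz pack = 5.68 g) + (three 2 g packs = 6 g) = 11.68 g.
11.68 g ≤ 20 g (express courier limit, Category SR) — within limit.
Category FL quantity: three 583 mL containers = 1.749 L.
1.749 L ≤ 2.5 L (express courier limit, Category FL) — within limit.
The segregation rule (Category OX with Category FG) does not apply to Category SR with Category FL.
Every hazard category is within its express courier limit and no segregation rule is violated.

Yes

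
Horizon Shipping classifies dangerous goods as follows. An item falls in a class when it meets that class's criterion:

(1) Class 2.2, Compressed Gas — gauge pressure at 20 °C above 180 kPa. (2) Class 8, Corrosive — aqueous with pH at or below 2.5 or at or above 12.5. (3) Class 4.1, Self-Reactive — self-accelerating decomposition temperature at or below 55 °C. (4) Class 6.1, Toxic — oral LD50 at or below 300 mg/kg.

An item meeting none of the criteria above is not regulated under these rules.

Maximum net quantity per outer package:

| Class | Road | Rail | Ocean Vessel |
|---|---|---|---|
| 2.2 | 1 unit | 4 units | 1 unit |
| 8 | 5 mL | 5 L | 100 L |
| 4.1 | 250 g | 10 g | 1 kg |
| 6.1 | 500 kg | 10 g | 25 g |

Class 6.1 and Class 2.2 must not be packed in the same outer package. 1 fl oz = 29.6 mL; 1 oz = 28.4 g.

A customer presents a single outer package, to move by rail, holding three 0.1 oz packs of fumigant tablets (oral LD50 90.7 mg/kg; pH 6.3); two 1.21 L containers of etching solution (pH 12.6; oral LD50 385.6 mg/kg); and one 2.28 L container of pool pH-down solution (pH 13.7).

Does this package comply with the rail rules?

The fumigant tablets have oral LD50 90.7 mg/kg, which is ≤ 300 mg/kg, so they are Class 6.1 (Toxic).
With pH 12.6 (≥ 12.5), the etching solution falls in Class 8.
pH 13.7 meets the Class 8 criterion (Corrosive), so the pool pH-down solution is Class 8.
Total Class 8: (two 1.21 L containers = 2.42 L) + 2.28 L = 4.7 L.
That is within the Class 8 rail limit of 5 L.
Class 6.1 quantity: three 0.1 oz packs = 8.52 g.
8.52 g is within the rail limit of 10 g for Class 6.1.
The segregation rule (Class 6.1 with Class 2.2) does not apply to Class 8 with Class 6.1.
Every hazard class is within its rail limit and no segregation rule is violated.

Yes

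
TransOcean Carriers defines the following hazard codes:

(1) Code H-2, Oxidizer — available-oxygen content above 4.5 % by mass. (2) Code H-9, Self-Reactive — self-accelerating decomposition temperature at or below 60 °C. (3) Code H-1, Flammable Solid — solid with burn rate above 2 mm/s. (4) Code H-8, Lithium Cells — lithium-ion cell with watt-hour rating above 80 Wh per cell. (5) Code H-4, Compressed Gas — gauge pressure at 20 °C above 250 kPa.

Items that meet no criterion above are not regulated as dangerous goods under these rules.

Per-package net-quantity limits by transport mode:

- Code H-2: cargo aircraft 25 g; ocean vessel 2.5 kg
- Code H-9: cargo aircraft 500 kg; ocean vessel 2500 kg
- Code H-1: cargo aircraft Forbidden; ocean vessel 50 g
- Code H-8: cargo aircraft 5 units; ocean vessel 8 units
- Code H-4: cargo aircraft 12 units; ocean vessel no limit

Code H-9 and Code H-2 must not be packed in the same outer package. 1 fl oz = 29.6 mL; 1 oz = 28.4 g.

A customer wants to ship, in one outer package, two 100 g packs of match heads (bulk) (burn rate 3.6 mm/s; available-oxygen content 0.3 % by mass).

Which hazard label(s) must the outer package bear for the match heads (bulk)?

Match heads (bulk): burn rate 3.6 mm/s > 2 mm/s → Code H-1 (Flammable Solid).
Only the Code H-1 label is required.

Code H-1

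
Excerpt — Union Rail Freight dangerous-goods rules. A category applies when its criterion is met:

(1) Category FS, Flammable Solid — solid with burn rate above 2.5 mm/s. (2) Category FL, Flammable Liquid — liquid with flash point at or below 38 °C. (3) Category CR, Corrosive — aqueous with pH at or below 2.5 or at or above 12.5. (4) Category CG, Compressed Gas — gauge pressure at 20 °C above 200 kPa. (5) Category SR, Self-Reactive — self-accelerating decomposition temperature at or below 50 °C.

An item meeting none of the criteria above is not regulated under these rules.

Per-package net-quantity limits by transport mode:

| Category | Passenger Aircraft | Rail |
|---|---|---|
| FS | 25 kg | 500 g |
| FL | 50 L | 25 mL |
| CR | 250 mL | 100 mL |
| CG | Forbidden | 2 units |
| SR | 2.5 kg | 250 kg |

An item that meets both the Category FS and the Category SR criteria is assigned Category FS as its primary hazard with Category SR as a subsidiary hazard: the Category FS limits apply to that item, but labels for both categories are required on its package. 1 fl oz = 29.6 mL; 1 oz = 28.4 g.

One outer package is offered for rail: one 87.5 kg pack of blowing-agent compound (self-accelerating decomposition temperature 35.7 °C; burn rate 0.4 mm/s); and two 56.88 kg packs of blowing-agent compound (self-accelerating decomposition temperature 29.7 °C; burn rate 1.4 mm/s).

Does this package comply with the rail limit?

The blowing-agent compound has self-accelerating decomposition temperature 35.7 °C, which is ≤ 50 °C, so it is Category SR (Self-Reactive).
Self-accelerating decomposition temperature 29.7 °C meets the Category SR criterion (Self-Reactive), so the blowing-agent compound is Category SR.
Total Category SR: 87.5 kg + (two 56.88 kg packs = 113.76 kg) = 201.26 kg.
201.26 kg ≤ 250 kg (rail limit, Category SR) — within limit.

Yes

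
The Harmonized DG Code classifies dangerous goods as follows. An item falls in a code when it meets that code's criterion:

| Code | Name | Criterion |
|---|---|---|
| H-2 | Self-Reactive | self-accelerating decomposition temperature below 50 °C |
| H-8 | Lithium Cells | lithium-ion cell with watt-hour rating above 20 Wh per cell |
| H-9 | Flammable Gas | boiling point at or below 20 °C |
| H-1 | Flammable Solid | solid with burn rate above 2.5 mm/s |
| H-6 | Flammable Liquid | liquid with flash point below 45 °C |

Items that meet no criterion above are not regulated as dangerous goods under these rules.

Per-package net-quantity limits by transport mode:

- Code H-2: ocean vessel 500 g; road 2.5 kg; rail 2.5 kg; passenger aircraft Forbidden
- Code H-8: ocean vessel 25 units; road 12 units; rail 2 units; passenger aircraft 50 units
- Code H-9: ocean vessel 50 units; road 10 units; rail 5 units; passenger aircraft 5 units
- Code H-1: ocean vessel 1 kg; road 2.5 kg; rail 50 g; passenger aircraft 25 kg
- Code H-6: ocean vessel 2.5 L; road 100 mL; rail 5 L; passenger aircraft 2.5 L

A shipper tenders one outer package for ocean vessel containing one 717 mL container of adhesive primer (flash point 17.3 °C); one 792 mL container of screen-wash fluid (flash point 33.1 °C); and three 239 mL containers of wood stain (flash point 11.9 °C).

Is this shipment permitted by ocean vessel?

The adhesive primer has flash point 17.3 °C, which is < 45 °C, so it is Code H-6 (Flammable Liquid).
With flash point 33.1 °C (< 45 °C), the screen-wash fluid falls in Code H-6.
The wood stain has flash point 11.9 °C, which is < 45 °C, so it is Code H-6 (Flammable Liquid).
Total Code H-6: 717 mL + 792 mL + (three 239 mL containers = 717 mL) = 2.226 L.
2.226 L ≤ 2.5 L (ocean vessel limit, Code H-6) — within limit.

Yes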